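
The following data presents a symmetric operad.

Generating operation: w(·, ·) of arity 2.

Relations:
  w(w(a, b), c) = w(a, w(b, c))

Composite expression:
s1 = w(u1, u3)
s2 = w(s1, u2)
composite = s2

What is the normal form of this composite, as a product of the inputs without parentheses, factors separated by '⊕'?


u1 ⊕ u3 ⊕ u2

Every regrouping of w is equal, so read the u-inputs in written order.
w(u1, u3) unparenthesizes to u1 ⊕ u3
w(w(u1, u3), u2) unparenthesizes to u1 ⊕ u3 ⊕ u2


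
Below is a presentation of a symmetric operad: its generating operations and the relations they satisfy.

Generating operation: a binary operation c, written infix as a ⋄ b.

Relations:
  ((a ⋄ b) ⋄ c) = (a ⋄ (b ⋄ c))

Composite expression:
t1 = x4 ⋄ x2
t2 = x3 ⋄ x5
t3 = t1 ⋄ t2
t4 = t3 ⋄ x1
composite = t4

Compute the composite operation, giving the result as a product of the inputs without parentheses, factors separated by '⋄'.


All parenthesizations of c agree; list the x-inputs left to right.
(x4 ⋄ x2) collapses to x4 ⋄ x2
(x3 ⋄ x5) collapses to x3 ⋄ x5
((x4 ⋄ x2) ⋄ (x3 ⋄ x5)) collapses to x4 ⋄ x2 ⋄ x3 ⋄ x5
(((x4 ⋄ x2) ⋄ (x3 ⋄ x5)) ⋄ x1) collapses to x4 ⋄ x2 ⋄ x3 ⋄ x5 ⋄ x1

x4 ⋄ x2 ⋄ x3 ⋄ x5 ⋄ x1


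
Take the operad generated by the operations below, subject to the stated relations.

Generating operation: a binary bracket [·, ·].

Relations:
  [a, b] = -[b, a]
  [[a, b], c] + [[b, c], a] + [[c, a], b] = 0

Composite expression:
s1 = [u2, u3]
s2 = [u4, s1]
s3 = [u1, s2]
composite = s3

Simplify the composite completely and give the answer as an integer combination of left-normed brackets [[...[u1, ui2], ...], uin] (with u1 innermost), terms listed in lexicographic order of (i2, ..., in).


-[[[u1, u2], u3], u4] + [[[u1, u3], u2], u4] + [[[u1, u4], u2], u3] - [[[u1, u4], u3], u2]


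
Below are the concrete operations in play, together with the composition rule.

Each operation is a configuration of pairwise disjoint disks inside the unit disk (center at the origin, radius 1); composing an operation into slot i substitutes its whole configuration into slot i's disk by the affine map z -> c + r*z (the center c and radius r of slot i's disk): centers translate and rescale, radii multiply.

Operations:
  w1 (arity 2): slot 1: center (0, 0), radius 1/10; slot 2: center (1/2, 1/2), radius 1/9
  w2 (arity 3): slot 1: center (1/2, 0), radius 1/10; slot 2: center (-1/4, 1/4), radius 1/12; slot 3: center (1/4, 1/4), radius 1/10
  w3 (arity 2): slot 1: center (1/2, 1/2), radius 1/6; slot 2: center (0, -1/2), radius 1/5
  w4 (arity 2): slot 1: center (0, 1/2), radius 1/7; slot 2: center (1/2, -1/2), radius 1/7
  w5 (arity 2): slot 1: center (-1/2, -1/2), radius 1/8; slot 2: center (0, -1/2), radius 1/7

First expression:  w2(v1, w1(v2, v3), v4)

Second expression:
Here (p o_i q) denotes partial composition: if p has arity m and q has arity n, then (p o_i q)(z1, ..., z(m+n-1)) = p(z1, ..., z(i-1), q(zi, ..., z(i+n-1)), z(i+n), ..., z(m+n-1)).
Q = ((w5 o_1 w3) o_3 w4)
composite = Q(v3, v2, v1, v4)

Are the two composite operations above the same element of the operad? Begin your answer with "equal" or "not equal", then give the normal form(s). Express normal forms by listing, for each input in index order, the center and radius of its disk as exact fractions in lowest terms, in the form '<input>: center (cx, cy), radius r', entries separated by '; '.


not equal; first: v1: center (1/2, 0), radius 1/10; v2: center (-1/4, 1/4), radius 1/120; v3: center (-5/24, 7/24), radius 1/108; v4: center (1/4, 1/4), radius 1/10; second: v1: center (0, -3/7), radius 1/49; v2: center (-1/2, -9/16), radius 1/40; v3: center (-7/16, -7/16), radius 1/48; v4: center (1/14, -4/7), radius 1/49

The first composite normalizes to v1: center (1/2, 0), radius 1/10; v2: center (-1/4, 1/4), radius 1/120; v3: center (-5/24, 7/24), radius 1/108; v4: center (1/4, 1/4), radius 1/10
The second composite normalizes to v1: center (0, -3/7), radius 1/49; v2: center (-1/2, -9/16), radius 1/40; v3: center (-7/16, -7/16), radius 1/48; v4: center (1/14, -4/7), radius 1/49
The normal forms differ: not equal.


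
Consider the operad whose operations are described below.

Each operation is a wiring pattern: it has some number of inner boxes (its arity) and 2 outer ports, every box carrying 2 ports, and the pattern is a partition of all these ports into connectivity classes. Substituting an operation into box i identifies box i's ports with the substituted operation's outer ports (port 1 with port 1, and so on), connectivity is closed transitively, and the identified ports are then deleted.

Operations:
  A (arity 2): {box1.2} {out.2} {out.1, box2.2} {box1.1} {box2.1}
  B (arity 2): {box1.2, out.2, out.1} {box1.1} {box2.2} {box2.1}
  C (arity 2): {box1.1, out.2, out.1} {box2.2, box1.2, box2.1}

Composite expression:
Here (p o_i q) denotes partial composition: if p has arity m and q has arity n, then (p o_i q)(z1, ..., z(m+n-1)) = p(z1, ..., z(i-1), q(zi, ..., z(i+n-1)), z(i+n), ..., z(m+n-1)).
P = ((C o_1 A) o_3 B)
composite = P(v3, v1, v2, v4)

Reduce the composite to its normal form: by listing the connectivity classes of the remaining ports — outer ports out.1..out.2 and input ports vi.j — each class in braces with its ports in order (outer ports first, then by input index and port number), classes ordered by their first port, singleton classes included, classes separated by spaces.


{out.1, out.2, v1.2} {v1.1} {v2.1} {v2.2} {v3.1} {v3.2} {v4.1} {v4.2}

Substituting into C glues patterns; closure does the rest.
stage A: inputs (v3, v1), connectivity {out.1, v1.2} {out.2} {v1.1} {v3.1} {v3.2}, out.j its boundary
stage B: inputs (v2, v4), connectivity {out.1, out.2, v2.2} {v2.1} {v4.1} {v4.2}, out.j its boundary
stage C: inputs (v3, v1, v2, v4), connectivity {out.1, out.2, v1.2} {v1.1} {v2.1} {v2.2} {v3.1} {v3.2} {v4.1} {v4.2}, out.j its boundary


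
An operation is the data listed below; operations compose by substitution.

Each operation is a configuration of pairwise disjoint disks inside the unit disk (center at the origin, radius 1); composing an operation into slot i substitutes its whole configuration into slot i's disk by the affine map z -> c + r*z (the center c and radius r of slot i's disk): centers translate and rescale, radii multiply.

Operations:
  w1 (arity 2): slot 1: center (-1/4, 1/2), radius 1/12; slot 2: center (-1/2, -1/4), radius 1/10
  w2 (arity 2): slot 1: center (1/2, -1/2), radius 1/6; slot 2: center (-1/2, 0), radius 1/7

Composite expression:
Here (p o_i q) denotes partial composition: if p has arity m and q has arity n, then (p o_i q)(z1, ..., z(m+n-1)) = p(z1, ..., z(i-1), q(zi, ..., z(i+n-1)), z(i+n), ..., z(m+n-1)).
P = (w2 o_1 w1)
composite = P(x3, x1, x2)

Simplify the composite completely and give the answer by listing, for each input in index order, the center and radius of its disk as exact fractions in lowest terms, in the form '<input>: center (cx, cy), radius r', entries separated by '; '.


x1: center (5/12, -13/24), radius 1/60; x2: center (-1/2, 0), radius 1/7; x3: center (11/24, -5/12), radius 1/72


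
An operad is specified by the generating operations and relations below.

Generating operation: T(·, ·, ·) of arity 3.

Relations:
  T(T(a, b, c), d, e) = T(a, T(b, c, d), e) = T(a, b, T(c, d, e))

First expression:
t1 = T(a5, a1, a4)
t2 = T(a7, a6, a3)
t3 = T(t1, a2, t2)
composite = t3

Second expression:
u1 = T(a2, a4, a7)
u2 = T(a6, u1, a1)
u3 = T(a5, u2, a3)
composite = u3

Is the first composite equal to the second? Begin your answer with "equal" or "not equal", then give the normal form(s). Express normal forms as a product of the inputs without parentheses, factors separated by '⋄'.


not equal; the first gives a5 ⋄ a1 ⋄ a4 ⋄ a2 ⋄ a7 ⋄ a6 ⋄ a3 and the second a5 ⋄ a6 ⋄ a2 ⋄ a4 ⋄ a7 ⋄ a1 ⋄ a3

The first composite normalizes to a5 ⋄ a1 ⋄ a4 ⋄ a2 ⋄ a7 ⋄ a6 ⋄ a3
The second composite normalizes to a5 ⋄ a6 ⋄ a2 ⋄ a4 ⋄ a7 ⋄ a1 ⋄ a3
No match — not equal.


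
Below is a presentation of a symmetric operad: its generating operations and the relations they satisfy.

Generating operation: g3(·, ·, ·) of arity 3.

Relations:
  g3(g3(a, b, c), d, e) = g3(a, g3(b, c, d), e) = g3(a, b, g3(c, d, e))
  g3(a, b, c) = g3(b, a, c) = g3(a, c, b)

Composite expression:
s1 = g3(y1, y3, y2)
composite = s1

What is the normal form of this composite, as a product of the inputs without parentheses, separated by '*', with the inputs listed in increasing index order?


y1 * y2 * y3

Any arrangement under g3 is one operation, so sort the y-inputs.
g3(y1, y3, y2) collapses to y1 * y3 * y2
commutativity sorts the factors: y1 * y2 * y3


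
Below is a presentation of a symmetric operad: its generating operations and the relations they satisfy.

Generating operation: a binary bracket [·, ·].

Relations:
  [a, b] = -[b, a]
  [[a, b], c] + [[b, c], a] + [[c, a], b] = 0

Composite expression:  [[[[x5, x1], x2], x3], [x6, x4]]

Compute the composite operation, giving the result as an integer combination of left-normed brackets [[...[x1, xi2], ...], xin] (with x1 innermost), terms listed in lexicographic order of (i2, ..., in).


[[[[[x1, x5], x2], x3], x4], x6] - [[[[[x1, x5], x2], x3], x6], x4]

A multilinear Lie element is pinned by x1-initial words (x1 innermost).
Composite bracket: [[[[x5, x1], x2], x3], [x6, x4]]
Full expansion: 32 signed words from ab - ba (2^5 = 32).
Collect the words opening with x1:
  sign of x1x5x2x3x4x6 is +1, so it contributes +[[[[[x1, x5], x2], x3], x4], x6]
  sign of x1x5x2x3x6x4 is -1, so it contributes -[[[[[x1, x5], x2], x3], x6], x4]


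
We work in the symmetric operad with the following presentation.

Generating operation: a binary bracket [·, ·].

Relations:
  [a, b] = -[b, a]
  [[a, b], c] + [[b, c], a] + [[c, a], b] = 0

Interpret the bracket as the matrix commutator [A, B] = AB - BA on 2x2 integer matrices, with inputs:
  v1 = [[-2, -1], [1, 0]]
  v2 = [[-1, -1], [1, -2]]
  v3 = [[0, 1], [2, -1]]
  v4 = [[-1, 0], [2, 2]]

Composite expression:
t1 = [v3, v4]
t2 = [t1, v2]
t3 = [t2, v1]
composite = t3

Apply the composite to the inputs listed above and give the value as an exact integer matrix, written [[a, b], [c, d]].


[[-19, -4], [34, 19]]

[v3, v4] = [[2, 3], [-8, -2]]
[[v3, v4], v2] = [[-5, -7], [-12, 5]]
[[[v3, v4], v2], v1] = [[-19, -4], [34, 19]]


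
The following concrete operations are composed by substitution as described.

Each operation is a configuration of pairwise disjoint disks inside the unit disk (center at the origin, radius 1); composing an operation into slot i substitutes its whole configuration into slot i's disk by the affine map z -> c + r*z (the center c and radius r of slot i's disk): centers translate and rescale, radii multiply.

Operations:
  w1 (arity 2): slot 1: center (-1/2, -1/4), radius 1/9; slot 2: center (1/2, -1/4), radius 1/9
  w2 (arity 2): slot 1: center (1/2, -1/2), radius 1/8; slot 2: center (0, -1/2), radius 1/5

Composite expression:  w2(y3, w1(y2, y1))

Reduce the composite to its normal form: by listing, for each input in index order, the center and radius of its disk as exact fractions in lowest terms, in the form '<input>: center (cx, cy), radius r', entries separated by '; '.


y1: center (1/10, -11/20), radius 1/45; y2: center (-1/10, -11/20), radius 1/45; y3: center (1/2, -1/2), radius 1/8

Nesting under w2 composes maps z -> c + r*z down each y-path.
input y3: applying the 1 nested substitution gives center (1/2, -1/2), radius 1/8
input y2: applying the 2 nested substitutions gives center (-1/10, -11/20), radius 1/45
input y1: applying the 2 nested substitutions gives center (1/10, -11/20), radius 1/45


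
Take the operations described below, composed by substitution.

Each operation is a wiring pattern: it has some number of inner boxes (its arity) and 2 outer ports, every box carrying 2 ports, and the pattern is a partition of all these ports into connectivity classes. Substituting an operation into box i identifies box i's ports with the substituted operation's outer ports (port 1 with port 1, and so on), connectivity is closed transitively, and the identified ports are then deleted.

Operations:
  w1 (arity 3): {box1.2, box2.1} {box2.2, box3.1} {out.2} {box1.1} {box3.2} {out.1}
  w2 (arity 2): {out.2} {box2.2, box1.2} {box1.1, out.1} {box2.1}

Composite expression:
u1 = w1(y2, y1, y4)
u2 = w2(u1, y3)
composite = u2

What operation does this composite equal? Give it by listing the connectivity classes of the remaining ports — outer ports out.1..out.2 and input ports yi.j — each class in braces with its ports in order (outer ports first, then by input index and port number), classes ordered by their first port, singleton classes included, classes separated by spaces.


Two ports join when wires chain via w2-identified ports.
through w1, on inputs (y2, y1, y4): {out.1} {out.2} {y1.1, y2.2} {y1.2, y4.1} {y2.1} {y4.2} (out.j = stage outer ports)
through w2, on inputs (y2, y1, y4, y3): {out.1} {out.2} {y1.1, y2.2} {y1.2, y4.1} {y2.1} {y3.1} {y3.2} {y4.2} (out.j = stage outer ports)

{out.1} {out.2} {y1.1, y2.2} {y1.2, y4.1} {y2.1} {y3.1} {y3.2} {y4.2}


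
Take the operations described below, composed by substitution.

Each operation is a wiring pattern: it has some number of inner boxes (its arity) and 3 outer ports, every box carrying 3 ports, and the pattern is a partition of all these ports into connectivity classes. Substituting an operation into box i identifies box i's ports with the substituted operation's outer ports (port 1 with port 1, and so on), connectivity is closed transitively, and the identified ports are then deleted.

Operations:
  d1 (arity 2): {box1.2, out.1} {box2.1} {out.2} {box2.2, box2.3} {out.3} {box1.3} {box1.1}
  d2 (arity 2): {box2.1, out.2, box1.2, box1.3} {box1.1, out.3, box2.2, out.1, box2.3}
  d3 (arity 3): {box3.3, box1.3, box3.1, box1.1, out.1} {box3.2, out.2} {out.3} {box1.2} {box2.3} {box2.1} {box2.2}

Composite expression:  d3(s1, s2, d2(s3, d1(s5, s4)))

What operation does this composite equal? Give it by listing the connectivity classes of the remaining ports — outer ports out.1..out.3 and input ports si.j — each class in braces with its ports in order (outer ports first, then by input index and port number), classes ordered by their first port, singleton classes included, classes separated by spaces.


{out.1, s1.1, s1.3, s3.1} {out.2, s3.2, s3.3, s5.2} {out.3} {s1.2} {s2.1} {s2.2} {s2.3} {s4.1} {s4.2, s4.3} {s5.1} {s5.3}

Two ports join when wires chain via d3-identified ports.
after d1, the pattern on (s5, s4) reads {out.1, s5.2} {out.2} {out.3} {s4.1} {s4.2, s4.3} {s5.1} {s5.3} (out.j = its outer ports)
after d2, the pattern on (s3, s5, s4) reads {out.1, out.3, s3.1} {out.2, s3.2, s3.3, s5.2} {s4.1} {s4.2, s4.3} {s5.1} {s5.3} (out.j = its outer ports)
after d3, the pattern on (s1, s2, s3, s5, s4) reads {out.1, s1.1, s1.3, s3.1} {out.2, s3.2, s3.3, s5.2} {out.3} {s1.2} {s2.1} {s2.2} {s2.3} {s4.1} {s4.2, s4.3} {s5.1} {s5.3} (out.j = its outer ports)


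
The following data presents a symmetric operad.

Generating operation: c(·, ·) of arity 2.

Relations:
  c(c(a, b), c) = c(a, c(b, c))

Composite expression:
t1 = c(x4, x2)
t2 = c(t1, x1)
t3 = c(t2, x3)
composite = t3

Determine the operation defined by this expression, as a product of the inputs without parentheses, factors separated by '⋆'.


The c-tree's shape is irrelevant; the x-reading-order decides.
c(x4, x2) collapses to x4 ⋆ x2
c(c(x4, x2), x1) collapses to x4 ⋆ x2 ⋆ x1
c(c(c(x4, x2), x1), x3) collapses to x4 ⋆ x2 ⋆ x1 ⋆ x3

x4 ⋆ x2 ⋆ x1 ⋆ x3


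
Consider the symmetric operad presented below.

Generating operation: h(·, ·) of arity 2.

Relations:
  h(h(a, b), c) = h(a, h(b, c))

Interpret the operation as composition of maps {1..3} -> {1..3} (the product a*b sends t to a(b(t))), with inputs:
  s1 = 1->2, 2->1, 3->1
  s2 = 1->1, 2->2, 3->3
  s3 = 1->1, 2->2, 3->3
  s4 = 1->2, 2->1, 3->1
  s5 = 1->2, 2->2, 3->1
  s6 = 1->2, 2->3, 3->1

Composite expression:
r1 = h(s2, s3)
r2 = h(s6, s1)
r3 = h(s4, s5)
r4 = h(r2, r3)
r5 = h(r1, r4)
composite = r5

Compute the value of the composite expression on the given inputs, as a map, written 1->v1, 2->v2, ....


1->3, 2->3, 3->2

h(s2, s3) = 1->1, 2->2, 3->3
h(s6, s1) = 1->3, 2->2, 3->2
h(s4, s5) = 1->1, 2->1, 3->2
h(h(s6, s1), h(s4, s5)) = 1->3, 2->3, 3->2
h(h(s2, s3), h(h(s6, s1), h(s4, s5))) = 1->3, 2->3, 3->2


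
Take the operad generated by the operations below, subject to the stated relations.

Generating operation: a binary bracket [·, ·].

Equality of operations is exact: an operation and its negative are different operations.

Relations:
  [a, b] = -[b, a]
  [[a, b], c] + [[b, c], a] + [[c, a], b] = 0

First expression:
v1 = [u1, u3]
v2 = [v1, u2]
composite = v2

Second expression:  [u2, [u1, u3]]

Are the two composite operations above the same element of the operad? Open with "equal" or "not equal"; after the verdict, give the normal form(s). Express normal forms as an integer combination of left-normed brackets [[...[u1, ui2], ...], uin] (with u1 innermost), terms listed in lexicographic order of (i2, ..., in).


not equal: they reduce to [[u1, u3], u2] and -[[u1, u3], u2]

The first expression, normalized: [[u1, u3], u2]
The second expression, normalized: -[[u1, u3], u2]
They disagree, so not equal.


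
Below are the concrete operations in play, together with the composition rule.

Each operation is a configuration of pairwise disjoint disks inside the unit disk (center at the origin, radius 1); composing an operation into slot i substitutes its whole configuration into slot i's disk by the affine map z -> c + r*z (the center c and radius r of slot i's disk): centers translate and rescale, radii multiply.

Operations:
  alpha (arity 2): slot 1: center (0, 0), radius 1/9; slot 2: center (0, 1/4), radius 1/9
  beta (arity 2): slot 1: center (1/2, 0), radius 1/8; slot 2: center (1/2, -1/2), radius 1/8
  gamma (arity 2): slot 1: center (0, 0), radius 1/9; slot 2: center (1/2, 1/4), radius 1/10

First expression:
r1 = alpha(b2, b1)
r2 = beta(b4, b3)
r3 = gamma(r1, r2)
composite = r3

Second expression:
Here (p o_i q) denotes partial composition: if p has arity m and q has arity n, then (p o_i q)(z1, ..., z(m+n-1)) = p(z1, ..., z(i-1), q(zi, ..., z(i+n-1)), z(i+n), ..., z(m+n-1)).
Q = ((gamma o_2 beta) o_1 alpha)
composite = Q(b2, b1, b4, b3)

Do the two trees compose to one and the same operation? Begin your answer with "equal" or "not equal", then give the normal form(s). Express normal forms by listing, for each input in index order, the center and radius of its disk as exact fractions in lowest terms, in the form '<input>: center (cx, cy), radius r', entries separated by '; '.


The first expression reduces to b1: center (0, 1/36), radius 1/81; b2: center (0, 0), radius 1/81; b3: center (11/20, 1/5), radius 1/80; b4: center (11/20, 1/4), radius 1/80
The second expression reduces to b1: center (0, 1/36), radius 1/81; b2: center (0, 0), radius 1/81; b3: center (11/20, 1/5), radius 1/80; b4: center (11/20, 1/4), radius 1/80
Same normal form: equal.

equal; both compose to b1: center (0, 1/36), radius 1/81; b2: center (0, 0), radius 1/81; b3: center (11/20, 1/5), radius 1/80; b4: center (11/20, 1/4), radius 1/80


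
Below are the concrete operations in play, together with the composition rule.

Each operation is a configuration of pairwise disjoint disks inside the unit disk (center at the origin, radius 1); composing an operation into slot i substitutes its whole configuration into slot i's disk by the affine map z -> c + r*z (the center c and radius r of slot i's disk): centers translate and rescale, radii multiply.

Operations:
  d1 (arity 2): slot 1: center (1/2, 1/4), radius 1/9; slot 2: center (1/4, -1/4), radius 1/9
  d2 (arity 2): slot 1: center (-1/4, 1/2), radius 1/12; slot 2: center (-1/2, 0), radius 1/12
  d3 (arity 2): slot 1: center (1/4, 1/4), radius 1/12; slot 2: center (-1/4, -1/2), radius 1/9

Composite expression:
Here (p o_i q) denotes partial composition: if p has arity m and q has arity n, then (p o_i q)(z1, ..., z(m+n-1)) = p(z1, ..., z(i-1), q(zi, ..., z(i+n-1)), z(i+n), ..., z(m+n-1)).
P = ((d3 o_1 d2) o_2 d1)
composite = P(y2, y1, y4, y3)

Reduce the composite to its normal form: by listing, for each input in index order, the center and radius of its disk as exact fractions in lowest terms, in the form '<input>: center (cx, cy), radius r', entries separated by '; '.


y1: center (61/288, 145/576), radius 1/1296; y2: center (11/48, 7/24), radius 1/144; y3: center (-1/4, -1/2), radius 1/9; y4: center (121/576, 143/576), radius 1/1296

Only the slot chain above each y matters under d3; compose those maps.
y2: after 2 affine steps, its disk has center (11/48, 7/24), radius 1/144
y1: after 3 affine steps, its disk has center (61/288, 145/576), radius 1/1296
y4: after 3 affine steps, its disk has center (121/576, 143/576), radius 1/1296
y3: after 1 affine step, its disk has center (-1/4, -1/2), radius 1/9


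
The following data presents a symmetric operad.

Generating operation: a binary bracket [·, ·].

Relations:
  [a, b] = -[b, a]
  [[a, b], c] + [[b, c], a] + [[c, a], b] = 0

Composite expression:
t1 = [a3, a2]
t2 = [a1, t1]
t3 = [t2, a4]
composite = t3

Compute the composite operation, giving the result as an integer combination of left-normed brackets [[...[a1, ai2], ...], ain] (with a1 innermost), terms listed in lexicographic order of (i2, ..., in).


-[[[a1, a2], a3], a4] + [[[a1, a3], a2], a4]

Expand each bracket as ab - ba; the a1-initial words give the coefficients.
Composite bracket: [[a1, [a3, a2]], a4]
Under [a, b] = ab - ba we get 8 signed associative words (2^3 = 8).
Words beginning with a1 determine it all:
  from a1a2a3a4, sign -1: term -[[[a1, a2], a3], a4]
  from a1a3a2a4, sign +1: term +[[[a1, a3], a2], a4]


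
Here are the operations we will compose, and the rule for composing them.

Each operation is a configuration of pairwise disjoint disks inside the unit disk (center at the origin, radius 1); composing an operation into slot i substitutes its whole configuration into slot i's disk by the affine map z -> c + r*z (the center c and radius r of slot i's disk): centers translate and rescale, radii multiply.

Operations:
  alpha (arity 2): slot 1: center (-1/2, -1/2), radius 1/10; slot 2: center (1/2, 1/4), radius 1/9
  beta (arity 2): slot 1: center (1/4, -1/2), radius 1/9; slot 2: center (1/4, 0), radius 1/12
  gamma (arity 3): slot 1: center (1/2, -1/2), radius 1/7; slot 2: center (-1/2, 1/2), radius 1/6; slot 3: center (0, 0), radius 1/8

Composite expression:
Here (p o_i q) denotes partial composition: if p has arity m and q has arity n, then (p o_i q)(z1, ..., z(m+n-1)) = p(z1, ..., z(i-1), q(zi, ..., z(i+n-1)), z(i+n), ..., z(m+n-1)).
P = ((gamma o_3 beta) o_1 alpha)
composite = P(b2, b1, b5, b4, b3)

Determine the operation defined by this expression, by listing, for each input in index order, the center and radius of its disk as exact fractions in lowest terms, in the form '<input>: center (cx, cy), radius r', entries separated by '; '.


Below gamma, radii multiply path by path; the b-disk centers shift.
input b2: applying the 2 nested substitutions gives center (3/7, -4/7), radius 1/70
input b1: applying the 2 nested substitutions gives center (4/7, -13/28), radius 1/63
input b5: applying the 1 nested substitution gives center (-1/2, 1/2), radius 1/6
input b4: applying the 2 nested substitutions gives center (1/32, -1/16), radius 1/72
input b3: applying the 2 nested substitutions gives center (1/32, 0), radius 1/96

b1: center (4/7, -13/28), radius 1/63; b2: center (3/7, -4/7), radius 1/70; b3: center (1/32, 0), radius 1/96; b4: center (1/32, -1/16), radius 1/72; b5: center (-1/2, 1/2), radius 1/6


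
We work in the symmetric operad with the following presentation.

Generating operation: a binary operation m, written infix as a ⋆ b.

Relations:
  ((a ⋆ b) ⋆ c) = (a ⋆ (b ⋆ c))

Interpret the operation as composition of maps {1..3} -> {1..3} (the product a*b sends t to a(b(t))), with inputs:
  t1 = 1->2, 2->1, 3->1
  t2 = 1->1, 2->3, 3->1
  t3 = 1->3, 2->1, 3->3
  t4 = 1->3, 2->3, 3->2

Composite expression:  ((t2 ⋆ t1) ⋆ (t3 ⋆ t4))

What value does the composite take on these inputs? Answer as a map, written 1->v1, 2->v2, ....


(t2 ⋆ t1) = 1->3, 2->1, 3->1
(t3 ⋆ t4) = 1->3, 2->3, 3->1
((t2 ⋆ t1) ⋆ (t3 ⋆ t4)) = 1->1, 2->1, 3->3

1->1, 2->1, 3->3


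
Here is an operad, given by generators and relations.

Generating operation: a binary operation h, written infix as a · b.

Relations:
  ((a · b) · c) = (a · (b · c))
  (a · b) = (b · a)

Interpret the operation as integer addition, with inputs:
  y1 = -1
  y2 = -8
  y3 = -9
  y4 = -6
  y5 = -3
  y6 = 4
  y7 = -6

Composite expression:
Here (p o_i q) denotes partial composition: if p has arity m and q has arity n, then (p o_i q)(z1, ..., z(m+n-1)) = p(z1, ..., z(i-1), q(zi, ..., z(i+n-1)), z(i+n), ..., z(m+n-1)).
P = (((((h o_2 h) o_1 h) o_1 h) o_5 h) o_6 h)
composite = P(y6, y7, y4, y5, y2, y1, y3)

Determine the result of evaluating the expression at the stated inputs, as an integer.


-29

(y6 · y7) = -2
((y6 · y7) · y4) = -8
(y1 · y3) = -10
(y2 · (y1 · y3)) = -18
(y5 · (y2 · (y1 · y3))) = -21
(((y6 · y7) · y4) · (y5 · (y2 · (y1 · y3)))) = -29


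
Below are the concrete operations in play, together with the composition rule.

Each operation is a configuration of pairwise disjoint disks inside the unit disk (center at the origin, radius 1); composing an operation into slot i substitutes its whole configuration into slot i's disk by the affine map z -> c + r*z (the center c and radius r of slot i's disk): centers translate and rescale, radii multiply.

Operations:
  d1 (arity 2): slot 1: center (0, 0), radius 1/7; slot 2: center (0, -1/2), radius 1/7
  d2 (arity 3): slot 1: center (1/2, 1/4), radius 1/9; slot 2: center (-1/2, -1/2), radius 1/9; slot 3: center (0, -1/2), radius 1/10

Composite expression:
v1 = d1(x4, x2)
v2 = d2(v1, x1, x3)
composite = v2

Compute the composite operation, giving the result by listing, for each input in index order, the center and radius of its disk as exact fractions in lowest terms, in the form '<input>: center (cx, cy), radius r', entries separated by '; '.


x1: center (-1/2, -1/2), radius 1/9; x2: center (1/2, 7/36), radius 1/63; x3: center (0, -1/2), radius 1/10; x4: center (1/2, 1/4), radius 1/63

Follow each x-input down from d2: c' goes to c + r*c', radius to r*r'.
x4 passes through 2 substitutions, ending at center (1/2, 1/4), radius 1/63
x2 passes through 2 substitutions, ending at center (1/2, 7/36), radius 1/63
x1 passes through 1 substitution, ending at center (-1/2, -1/2), radius 1/9
x3 passes through 1 substitution, ending at center (0, -1/2), radius 1/10


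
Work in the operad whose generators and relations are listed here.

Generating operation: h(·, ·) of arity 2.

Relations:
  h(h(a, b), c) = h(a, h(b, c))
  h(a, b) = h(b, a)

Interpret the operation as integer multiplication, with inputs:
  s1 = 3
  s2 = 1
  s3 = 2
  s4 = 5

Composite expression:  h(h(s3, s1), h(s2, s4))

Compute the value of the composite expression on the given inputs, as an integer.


30


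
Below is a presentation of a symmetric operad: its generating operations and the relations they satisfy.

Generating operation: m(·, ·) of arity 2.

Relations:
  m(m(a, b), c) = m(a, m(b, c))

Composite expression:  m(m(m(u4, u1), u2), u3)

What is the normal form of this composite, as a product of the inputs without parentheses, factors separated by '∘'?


u4 ∘ u1 ∘ u2 ∘ u3

Every regrouping of m is equal, so read the u-inputs in written order.
m(u4, u1) unparenthesizes to u4 ∘ u1
m(m(u4, u1), u2) unparenthesizes to u4 ∘ u1 ∘ u2
m(m(m(u4, u1), u2), u3) unparenthesizes to u4 ∘ u1 ∘ u2 ∘ u3


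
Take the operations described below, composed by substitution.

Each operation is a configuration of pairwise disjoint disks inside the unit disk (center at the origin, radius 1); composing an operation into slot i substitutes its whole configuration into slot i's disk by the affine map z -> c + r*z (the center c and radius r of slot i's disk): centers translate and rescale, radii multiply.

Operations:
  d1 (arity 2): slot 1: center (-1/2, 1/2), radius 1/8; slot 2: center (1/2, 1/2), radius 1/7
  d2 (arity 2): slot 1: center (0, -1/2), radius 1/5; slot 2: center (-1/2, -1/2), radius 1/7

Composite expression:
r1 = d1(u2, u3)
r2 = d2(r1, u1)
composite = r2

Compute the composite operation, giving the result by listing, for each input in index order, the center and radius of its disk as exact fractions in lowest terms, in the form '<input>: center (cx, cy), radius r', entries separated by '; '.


u1: center (-1/2, -1/2), radius 1/7; u2: center (-1/10, -2/5), radius 1/40; u3: center (1/10, -2/5), radius 1/35

Only the slot chain above each u matters under d2; compose those maps.
for u2, the 2-step affine chain lands on center (-1/10, -2/5), radius 1/40
for u3, the 2-step affine chain lands on center (1/10, -2/5), radius 1/35
for u1, the 1-step affine chain lands on center (-1/2, -1/2), radius 1/7


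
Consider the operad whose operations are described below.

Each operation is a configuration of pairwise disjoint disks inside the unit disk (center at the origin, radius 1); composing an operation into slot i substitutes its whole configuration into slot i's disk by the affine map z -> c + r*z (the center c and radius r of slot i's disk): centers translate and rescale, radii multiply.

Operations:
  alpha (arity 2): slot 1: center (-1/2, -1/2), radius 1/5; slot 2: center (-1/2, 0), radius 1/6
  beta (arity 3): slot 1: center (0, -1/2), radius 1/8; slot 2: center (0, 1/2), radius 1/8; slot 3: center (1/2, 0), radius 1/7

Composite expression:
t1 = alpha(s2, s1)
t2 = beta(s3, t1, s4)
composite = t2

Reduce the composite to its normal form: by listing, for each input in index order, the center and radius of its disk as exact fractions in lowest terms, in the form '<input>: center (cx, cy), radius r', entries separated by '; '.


s1: center (-1/16, 1/2), radius 1/48; s2: center (-1/16, 7/16), radius 1/40; s3: center (0, -1/2), radius 1/8; s4: center (1/2, 0), radius 1/7

Below beta, radii multiply path by path; the s-disk centers shift.
for s3, the 1-step affine chain lands on center (0, -1/2), radius 1/8
for s2, the 2-step affine chain lands on center (-1/16, 7/16), radius 1/40
for s1, the 2-step affine chain lands on center (-1/16, 1/2), radius 1/48
for s4, the 1-step affine chain lands on center (1/2, 0), radius 1/7


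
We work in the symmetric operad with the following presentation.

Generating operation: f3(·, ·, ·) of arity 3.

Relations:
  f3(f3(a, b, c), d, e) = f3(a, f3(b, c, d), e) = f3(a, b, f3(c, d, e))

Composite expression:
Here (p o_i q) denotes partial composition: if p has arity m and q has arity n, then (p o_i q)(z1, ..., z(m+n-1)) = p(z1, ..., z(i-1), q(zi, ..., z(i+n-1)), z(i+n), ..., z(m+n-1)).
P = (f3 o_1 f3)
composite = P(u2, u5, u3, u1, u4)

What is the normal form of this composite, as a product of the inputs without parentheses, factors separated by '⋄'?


u2 ⋄ u5 ⋄ u3 ⋄ u1 ⋄ u4

The f3-tree's shape is irrelevant; the u-reading-order decides.
f3(u2, u5, u3) reduces to u2 ⋄ u5 ⋄ u3
f3(f3(u2, u5, u3), u1, u4) reduces to u2 ⋄ u5 ⋄ u3 ⋄ u1 ⋄ u4


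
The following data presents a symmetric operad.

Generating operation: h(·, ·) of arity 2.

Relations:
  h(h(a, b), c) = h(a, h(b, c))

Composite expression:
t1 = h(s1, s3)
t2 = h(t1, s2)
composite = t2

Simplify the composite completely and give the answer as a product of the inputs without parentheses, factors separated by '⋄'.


Every regrouping of h is equal, so read the s-inputs in written order.
h(s1, s3) collapses to s1 ⋄ s3
h(h(s1, s3), s2) collapses to s1 ⋄ s3 ⋄ s2

s1 ⋄ s3 ⋄ s2


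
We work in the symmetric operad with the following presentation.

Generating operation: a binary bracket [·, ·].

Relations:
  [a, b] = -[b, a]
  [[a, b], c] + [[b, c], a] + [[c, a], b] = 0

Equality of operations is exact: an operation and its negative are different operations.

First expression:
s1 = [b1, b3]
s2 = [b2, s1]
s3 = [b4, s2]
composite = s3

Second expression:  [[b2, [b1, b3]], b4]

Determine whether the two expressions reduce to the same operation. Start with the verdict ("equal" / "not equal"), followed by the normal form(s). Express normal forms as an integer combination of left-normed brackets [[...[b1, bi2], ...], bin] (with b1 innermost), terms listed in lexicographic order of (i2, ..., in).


The first composite normalizes to [[[b1, b3], b2], b4]
The second composite normalizes to -[[[b1, b3], b2], b4]
The normal forms differ: not equal.

not equal; first: [[[b1, b3], b2], b4]; second: -[[[b1, b3], b2], b4]


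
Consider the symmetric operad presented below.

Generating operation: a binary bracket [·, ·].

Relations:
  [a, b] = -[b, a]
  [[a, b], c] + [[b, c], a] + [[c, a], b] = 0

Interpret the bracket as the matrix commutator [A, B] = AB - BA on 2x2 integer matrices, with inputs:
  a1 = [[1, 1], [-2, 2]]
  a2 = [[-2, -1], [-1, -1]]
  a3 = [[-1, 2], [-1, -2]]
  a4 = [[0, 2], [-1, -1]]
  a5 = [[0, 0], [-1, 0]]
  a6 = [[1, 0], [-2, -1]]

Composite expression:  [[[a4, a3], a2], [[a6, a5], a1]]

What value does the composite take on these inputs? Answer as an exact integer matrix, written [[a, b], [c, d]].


[[0, 0], [0, 0]]


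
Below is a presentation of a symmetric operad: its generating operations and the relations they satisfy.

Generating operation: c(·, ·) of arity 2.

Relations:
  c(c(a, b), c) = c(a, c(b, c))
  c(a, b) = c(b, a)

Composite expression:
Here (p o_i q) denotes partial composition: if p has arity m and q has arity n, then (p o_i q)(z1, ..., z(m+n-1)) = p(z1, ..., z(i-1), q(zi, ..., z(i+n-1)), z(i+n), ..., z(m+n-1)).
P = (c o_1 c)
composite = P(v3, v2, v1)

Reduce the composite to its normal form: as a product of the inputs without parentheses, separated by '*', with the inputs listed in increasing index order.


Any arrangement under c is one operation, so sort the v-inputs.
c(v3, v2) spells out as v3 * v2
c(c(v3, v2), v1) spells out as v3 * v2 * v1
commutativity sorts the factors: v1 * v2 * v3

v1 * v2 * v3


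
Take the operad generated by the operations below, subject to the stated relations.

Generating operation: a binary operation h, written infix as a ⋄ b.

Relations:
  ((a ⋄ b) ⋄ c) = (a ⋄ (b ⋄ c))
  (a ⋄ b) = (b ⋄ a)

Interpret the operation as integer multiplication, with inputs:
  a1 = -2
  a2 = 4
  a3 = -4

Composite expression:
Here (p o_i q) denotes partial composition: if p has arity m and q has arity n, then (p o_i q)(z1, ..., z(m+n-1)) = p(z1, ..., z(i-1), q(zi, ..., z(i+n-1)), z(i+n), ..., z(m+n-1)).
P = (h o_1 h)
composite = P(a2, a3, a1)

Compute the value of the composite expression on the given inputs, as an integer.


(a2 ⋄ a3) = -16
((a2 ⋄ a3) ⋄ a1) = 32

32


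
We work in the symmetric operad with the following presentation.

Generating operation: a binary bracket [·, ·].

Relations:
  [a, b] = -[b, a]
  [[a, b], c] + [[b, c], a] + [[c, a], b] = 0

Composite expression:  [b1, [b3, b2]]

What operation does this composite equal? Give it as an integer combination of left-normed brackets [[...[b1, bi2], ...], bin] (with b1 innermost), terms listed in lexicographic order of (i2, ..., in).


-[[b1, b2], b3] + [[b1, b3], b2]

In the tensor algebra, words opening b1 carry the b1-anchored form.
Composite bracket: [b1, [b3, b2]]
Under [a, b] = ab - ba we get 4 signed associative words (2^2 = 4).
Collect the words opening with b1:
  b1b2b3 appears with sign -1, giving the term -[[b1, b2], b3]
  b1b3b2 appears with sign +1, giving the term +[[b1, b3], b2]


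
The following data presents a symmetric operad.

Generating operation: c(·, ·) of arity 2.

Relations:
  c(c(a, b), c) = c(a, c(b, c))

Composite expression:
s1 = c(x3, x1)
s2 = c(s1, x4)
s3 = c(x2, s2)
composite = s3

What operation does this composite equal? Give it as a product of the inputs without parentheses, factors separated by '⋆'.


x2 ⋆ x3 ⋆ x1 ⋆ x4

Key point: c is associative — brackets drop, the x-order remains.
c(x3, x1) flattens to x3 ⋆ x1
c(c(x3, x1), x4) flattens to x3 ⋆ x1 ⋆ x4
c(x2, c(c(x3, x1), x4)) flattens to x2 ⋆ x3 ⋆ x1 ⋆ x4


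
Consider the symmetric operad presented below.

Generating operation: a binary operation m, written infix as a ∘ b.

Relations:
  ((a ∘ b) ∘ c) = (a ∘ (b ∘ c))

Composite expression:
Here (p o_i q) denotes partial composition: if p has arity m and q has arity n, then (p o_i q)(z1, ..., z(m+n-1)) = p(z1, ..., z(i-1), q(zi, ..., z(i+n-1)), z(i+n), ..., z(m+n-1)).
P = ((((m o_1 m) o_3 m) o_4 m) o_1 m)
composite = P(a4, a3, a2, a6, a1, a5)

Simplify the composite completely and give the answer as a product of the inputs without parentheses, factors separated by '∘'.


a4 ∘ a3 ∘ a2 ∘ a6 ∘ a1 ∘ a5

Key point: m is associative — brackets drop, the a-order remains.
(a4 ∘ a3) unparenthesizes to a4 ∘ a3
((a4 ∘ a3) ∘ a2) unparenthesizes to a4 ∘ a3 ∘ a2
(a1 ∘ a5) unparenthesizes to a1 ∘ a5
(a6 ∘ (a1 ∘ a5)) unparenthesizes to a6 ∘ a1 ∘ a5
(((a4 ∘ a3) ∘ a2) ∘ (a6 ∘ (a1 ∘ a5))) unparenthesizes to a4 ∘ a3 ∘ a2 ∘ a6 ∘ a1 ∘ a5


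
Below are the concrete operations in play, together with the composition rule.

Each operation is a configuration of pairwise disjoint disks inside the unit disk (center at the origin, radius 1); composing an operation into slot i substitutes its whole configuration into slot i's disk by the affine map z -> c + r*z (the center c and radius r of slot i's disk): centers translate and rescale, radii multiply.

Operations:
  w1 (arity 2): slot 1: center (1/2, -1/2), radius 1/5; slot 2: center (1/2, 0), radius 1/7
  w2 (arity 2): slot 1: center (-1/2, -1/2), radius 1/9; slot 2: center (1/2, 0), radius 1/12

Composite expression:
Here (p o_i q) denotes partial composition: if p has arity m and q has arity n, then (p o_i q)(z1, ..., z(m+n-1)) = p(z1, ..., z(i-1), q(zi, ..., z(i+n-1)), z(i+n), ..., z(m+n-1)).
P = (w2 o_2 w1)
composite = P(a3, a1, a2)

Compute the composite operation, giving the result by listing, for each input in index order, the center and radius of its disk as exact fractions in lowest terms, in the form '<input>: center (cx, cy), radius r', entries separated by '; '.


Each a-disk chains the slot maps above it in w2; radii multiply.
input a3: applying the 1 nested substitution gives center (-1/2, -1/2), radius 1/9
input a1: applying the 2 nested substitutions gives center (13/24, -1/24), radius 1/60
input a2: applying the 2 nested substitutions gives center (13/24, 0), radius 1/84

a1: center (13/24, -1/24), radius 1/60; a2: center (13/24, 0), radius 1/84; a3: center (-1/2, -1/2), radius 1/9


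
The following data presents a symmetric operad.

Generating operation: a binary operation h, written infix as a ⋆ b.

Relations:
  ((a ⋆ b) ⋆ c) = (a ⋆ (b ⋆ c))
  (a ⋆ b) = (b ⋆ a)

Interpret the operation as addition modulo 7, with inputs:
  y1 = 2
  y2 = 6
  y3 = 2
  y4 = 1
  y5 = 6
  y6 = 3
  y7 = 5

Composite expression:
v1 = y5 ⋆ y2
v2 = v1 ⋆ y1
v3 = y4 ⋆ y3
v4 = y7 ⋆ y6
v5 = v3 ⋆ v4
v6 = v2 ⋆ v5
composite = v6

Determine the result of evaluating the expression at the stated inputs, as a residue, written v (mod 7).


4 (mod 7)

(y5 ⋆ y2) = 5
((y5 ⋆ y2) ⋆ y1) = 0
(y4 ⋆ y3) = 3
(y7 ⋆ y6) = 1
((y4 ⋆ y3) ⋆ (y7 ⋆ y6)) = 4
(((y5 ⋆ y2) ⋆ y1) ⋆ ((y4 ⋆ y3) ⋆ (y7 ⋆ y6))) = 4


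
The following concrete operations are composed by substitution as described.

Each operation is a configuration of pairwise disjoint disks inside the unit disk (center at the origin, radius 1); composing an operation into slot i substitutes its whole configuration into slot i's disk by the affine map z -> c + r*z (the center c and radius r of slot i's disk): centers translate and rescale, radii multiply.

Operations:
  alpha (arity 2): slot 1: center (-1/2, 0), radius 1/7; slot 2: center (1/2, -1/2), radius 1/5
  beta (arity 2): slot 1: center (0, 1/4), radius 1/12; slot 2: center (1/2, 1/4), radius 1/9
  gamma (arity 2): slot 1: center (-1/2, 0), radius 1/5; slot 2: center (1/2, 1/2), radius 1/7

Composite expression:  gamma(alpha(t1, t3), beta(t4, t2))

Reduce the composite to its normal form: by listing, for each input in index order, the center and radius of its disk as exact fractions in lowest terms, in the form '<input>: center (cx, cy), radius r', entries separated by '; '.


t1: center (-3/5, 0), radius 1/35; t2: center (4/7, 15/28), radius 1/63; t3: center (-2/5, -1/10), radius 1/25; t4: center (1/2, 15/28), radius 1/84

Follow each t-input down from gamma: c' goes to c + r*c', radius to r*r'.
for t1, the 2-step affine chain lands on center (-3/5, 0), radius 1/35
for t3, the 2-step affine chain lands on center (-2/5, -1/10), radius 1/25
for t4, the 2-step affine chain lands on center (1/2, 15/28), radius 1/84
for t2, the 2-step affine chain lands on center (4/7, 15/28), radius 1/63
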